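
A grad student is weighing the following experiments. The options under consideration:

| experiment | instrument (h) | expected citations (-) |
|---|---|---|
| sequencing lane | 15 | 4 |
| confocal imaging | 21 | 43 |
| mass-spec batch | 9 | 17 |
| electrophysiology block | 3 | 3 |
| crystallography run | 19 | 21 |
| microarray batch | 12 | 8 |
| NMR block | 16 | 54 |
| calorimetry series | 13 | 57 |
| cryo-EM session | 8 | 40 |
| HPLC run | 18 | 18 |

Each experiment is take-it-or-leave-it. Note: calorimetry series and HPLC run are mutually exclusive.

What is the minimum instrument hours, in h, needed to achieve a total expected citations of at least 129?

Minimise h subject to total expected citations ≥ 129.
NMR block + calorimetry series + cryo-EM session: 151 expected citations at 37 h.
No combination under 37 h hits 129.

37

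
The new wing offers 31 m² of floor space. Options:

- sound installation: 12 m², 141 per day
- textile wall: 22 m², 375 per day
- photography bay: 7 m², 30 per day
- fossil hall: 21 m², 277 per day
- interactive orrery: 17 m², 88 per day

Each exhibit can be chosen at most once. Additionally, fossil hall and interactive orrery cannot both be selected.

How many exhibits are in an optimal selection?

The maximum expected visitors within 31 m² is 405.
One optimal bundle: textile wall + photography bay (29 m²).
Every optimal selection uses 2 exhibits.

2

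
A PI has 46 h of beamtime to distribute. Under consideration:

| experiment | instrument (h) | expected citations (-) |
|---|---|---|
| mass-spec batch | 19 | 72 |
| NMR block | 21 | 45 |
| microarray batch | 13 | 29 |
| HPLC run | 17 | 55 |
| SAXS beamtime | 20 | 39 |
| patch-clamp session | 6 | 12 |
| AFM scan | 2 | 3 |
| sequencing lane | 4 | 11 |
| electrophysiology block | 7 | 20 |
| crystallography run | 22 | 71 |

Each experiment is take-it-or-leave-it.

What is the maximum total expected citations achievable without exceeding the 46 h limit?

Greedy by ratio would take mass-spec batch + HPLC run + AFM scan + electrophysiology block: 45 h used, total 150.
Reworking the packing: mass-spec batch + sequencing lane + crystallography run uses 45 h and improves the total to 154.

154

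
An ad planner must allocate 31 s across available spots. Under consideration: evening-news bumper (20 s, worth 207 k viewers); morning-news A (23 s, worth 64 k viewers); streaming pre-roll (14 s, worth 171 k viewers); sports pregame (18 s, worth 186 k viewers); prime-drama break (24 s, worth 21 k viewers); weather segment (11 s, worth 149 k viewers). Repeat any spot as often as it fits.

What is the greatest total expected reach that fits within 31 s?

The ratio heuristic lands on 2×weather segment (298) but leaves 9 s idle.
The 11 s tied up in weather segment is better spent on evening-news bumper — total rises to 356 (31 s).
That's the maximum — no swap from here does better than 356.

356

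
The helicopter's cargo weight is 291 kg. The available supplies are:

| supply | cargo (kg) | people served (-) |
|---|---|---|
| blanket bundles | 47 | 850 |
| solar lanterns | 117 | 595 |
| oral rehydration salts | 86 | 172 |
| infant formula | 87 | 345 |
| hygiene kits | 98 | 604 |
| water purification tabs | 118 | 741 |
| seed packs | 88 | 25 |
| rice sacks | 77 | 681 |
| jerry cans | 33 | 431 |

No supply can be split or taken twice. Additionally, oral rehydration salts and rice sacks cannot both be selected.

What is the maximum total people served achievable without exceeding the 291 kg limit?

2703

By people served per kg: blanket bundles 18.09, jerry cans 13.06, rice sacks 8.84, water purification tabs 6.28 lead.
Taking blanket bundles + water purification tabs + rice sacks + jerry cans: 275 kg used, 2703 in people served.
Runner-up blanket bundles + hygiene kits + rice sacks + jerry cans tops out at 2566.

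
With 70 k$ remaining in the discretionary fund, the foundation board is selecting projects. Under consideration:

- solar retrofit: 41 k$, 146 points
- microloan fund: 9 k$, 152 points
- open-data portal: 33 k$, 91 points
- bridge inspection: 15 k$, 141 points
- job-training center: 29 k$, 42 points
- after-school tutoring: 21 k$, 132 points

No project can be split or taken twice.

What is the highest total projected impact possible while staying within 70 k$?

Taking the top-ratio projects first gives microloan fund + bridge inspection + after-school tutoring for 425 (45 k$).
The 21 k$ tied up in after-school tutoring is better spent on solar retrofit — total rises to 439 (65 k$).
Next best is microloan fund + bridge inspection + after-school tutoring at 425 (45 k$) — short by 14.

439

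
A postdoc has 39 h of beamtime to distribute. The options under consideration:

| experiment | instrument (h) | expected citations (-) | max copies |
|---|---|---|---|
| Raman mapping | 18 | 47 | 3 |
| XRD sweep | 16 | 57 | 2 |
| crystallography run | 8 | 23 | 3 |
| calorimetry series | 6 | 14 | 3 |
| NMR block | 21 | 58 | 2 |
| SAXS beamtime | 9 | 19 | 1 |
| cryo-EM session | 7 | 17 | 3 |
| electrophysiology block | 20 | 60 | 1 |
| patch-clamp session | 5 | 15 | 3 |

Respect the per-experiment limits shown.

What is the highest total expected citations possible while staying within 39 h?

Ranking by ratio (expected citations/h): XRD sweep 3.56, electrophysiology block 3.00, patch-clamp session 3.00, crystallography run 2.88.
Filling by ratio: 2×XRD sweep + patch-clamp session for 129, with 2 h left unused.
The 5 h tied up in patch-clamp session is better spent on cryo-EM session — total rises to 131 (39 h).
Nothing else within 39 h beats 131.

131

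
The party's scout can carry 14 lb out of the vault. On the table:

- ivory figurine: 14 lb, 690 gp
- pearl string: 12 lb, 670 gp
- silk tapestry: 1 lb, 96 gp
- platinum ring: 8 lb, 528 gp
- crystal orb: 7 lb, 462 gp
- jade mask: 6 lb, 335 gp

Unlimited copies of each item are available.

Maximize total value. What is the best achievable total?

1344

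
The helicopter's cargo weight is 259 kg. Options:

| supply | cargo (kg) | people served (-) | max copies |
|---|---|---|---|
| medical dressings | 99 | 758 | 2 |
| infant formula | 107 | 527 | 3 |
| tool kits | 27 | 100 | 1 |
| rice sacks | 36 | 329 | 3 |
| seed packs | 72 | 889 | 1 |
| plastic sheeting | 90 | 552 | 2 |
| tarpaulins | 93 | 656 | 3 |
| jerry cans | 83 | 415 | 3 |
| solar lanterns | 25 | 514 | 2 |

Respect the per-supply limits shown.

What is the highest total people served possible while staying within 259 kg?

3004

Ranking by ratio (people served/kg): solar lanterns 20.56, seed packs 12.35, rice sacks 9.14.
Taking tool kits + 3×rice sacks + seed packs + 2×solar lanterns: 257 kg used, 3004 in people served.
No other feasible combination exceeds 3004.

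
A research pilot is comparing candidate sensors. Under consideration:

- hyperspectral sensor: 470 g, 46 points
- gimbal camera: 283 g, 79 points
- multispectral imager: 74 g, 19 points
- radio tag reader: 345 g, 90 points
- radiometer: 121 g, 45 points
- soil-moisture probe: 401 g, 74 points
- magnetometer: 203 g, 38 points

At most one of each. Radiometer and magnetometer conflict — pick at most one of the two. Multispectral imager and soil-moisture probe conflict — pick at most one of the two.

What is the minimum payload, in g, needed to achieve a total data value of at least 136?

Need the lightest bundle worth ≥ 136.
gimbal camera + multispectral imager + radiometer: 143 data value at 478 g.
No combination under 478 g hits 136.

478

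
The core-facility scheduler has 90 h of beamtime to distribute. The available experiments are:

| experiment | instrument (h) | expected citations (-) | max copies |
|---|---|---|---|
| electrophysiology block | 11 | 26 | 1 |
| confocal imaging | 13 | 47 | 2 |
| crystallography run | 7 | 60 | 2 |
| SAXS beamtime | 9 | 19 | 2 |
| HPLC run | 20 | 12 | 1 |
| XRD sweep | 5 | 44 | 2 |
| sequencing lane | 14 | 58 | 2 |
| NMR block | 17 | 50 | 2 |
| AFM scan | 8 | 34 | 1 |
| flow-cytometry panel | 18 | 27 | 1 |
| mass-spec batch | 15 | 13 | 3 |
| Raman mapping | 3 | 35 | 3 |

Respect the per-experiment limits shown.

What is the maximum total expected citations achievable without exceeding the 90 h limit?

523

A density-first pass picks confocal imaging + 2×crystallography run + 2×XRD sweep + 2×sequencing lane + AFM scan + 3×Raman mapping — 510 at 82 h.
The 8 h tied up in AFM scan is better spent on confocal imaging — total rises to 523 (87 h).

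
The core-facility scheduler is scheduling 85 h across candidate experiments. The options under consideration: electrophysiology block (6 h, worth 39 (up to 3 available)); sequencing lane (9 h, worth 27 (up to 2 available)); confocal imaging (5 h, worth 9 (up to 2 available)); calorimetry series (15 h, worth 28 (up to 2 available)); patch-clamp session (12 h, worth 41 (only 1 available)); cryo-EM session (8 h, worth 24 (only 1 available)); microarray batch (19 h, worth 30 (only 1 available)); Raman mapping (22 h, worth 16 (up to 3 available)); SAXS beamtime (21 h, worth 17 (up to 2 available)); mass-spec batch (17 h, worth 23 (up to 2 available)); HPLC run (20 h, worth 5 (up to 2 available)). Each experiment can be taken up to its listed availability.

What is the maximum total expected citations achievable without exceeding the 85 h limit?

Ranking by ratio (expected citations/h): electrophysiology block 6.50, patch-clamp session 3.42, sequencing lane 3.00, cryo-EM session 3.00.
Filling by ratio: 3×electrophysiology block + 2×sequencing lane + 2×confocal imaging + calorimetry series + patch-clamp session + cryo-EM session for 282, with 4 h left unused.
The 15 h tied up in calorimetry series is better spent on microarray batch — total rises to 284 (85 h).
That's the maximum — no swap from here does better than 284.

284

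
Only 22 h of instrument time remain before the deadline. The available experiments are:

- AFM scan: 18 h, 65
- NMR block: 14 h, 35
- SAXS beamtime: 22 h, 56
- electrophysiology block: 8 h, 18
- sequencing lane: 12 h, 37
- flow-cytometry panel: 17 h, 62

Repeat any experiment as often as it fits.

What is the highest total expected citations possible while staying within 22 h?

Ranking by ratio (expected citations/h): flow-cytometry panel 3.65, AFM scan 3.61, sequencing lane 3.08.
Greedy by ratio would take flow-cytometry panel: 17 h used, total 62.
The 17 h tied up in flow-cytometry panel is better spent on AFM scan — total rises to 65 (18 h).
Every other selection either busts 22 h or fails to beat 65.

65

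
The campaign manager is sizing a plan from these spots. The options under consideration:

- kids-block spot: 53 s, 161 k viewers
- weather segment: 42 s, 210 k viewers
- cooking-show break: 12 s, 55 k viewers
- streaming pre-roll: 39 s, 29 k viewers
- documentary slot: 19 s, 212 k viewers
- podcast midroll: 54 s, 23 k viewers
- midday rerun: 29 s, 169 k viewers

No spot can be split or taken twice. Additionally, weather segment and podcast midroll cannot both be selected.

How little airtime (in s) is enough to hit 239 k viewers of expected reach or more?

31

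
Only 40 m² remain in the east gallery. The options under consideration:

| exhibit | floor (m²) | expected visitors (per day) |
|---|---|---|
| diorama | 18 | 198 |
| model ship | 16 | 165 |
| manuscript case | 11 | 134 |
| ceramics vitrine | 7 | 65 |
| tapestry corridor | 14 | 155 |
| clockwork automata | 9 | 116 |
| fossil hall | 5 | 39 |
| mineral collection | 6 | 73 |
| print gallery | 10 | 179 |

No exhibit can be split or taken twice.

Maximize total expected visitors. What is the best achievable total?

Filling by ratio: manuscript case + clockwork automata + mineral collection + print gallery for 502, with 4 m² left unused.
The 11 m² tied up in manuscript case is better spent on tapestry corridor — total rises to 523 (39 m²).
No other feasible combination exceeds 523.

523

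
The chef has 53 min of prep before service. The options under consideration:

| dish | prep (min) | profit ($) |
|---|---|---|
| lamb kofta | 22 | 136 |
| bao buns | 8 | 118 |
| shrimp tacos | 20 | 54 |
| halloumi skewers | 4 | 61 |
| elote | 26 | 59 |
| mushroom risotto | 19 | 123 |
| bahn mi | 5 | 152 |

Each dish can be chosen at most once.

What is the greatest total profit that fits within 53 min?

472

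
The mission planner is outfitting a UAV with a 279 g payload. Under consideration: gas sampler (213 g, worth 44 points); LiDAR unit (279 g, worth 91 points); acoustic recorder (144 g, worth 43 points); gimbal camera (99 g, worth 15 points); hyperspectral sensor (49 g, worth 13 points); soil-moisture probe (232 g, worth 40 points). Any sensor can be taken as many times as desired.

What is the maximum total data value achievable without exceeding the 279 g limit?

Ranking by ratio (data value/g): LiDAR unit 0.33, acoustic recorder 0.30, hyperspectral sensor 0.27, gas sampler 0.21.
LiDAR unit uses 279 of the 279 g and totals 91.
Nothing else within 279 g beats 91.

91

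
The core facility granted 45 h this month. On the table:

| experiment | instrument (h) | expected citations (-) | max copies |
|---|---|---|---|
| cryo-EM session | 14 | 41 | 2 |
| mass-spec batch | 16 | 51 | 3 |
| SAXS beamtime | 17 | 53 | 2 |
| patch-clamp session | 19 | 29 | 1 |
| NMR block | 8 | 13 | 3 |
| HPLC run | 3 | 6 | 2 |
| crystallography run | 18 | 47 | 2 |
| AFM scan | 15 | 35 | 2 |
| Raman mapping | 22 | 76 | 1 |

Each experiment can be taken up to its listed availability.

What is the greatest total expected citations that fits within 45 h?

141

By expected citations per h: Raman mapping 3.45, mass-spec batch 3.19, SAXS beamtime 3.12 lead.
Greedy by ratio would take mass-spec batch + 2×HPLC run + Raman mapping: 44 h used, total 139.
Replace mass-spec batch with SAXS beamtime: the trade gains 2 net, giving 141 at 45 h.
That's the maximum — no swap from here does better than 141.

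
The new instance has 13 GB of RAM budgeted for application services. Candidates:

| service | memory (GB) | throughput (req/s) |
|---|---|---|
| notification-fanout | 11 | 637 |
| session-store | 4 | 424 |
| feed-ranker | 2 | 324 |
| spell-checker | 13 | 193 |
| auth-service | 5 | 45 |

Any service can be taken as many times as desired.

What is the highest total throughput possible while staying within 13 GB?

1944

By throughput per GB: feed-ranker 162.00, session-store 106.00, notification-fanout 57.91, spell-checker 14.85 lead.
Taking 6×feed-ranker: 12 GB used, 1944 in throughput.
The spare 1 GB is too small for any remaining service, and no exchange beats 1944.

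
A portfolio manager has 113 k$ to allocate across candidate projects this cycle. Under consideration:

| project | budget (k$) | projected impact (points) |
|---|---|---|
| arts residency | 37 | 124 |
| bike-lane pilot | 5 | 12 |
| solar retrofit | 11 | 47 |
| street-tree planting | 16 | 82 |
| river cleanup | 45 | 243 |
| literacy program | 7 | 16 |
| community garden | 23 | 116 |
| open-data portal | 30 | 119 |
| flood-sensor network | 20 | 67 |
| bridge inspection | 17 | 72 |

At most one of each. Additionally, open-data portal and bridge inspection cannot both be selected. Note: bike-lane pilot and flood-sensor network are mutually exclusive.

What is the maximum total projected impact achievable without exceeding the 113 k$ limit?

560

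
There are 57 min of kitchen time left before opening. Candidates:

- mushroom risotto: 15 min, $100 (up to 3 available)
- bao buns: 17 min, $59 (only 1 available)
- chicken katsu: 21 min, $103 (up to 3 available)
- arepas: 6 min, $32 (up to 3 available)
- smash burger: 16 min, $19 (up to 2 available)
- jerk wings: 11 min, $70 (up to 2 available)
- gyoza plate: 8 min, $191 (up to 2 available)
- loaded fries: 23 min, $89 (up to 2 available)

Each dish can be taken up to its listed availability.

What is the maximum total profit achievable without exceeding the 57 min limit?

2×mushroom risotto + jerk wings + 2×gyoza plate uses 57 of the 57 min and totals 652.

652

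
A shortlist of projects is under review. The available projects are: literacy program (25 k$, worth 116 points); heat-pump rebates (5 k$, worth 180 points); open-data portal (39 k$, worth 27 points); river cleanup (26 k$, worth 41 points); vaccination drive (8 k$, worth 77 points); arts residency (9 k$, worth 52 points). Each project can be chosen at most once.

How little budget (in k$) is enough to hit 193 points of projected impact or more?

Need the lightest bundle worth ≥ 193.
heat-pump rebates + vaccination drive: 257 projected impact at 13 k$.
Any bundle with less than 13 k$ falls short of 193.

13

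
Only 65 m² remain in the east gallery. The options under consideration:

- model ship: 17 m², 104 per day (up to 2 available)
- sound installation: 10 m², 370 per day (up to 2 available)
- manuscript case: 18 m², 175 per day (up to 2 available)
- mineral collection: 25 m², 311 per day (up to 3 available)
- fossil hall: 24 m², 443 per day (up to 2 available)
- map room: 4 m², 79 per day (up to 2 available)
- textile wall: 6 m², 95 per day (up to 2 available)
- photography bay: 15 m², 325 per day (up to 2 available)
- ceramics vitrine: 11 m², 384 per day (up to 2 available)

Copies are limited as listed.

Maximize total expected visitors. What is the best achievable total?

1991

Density check — sound installation 37.00, ceramics vitrine 34.91, photography bay 21.67, map room 19.75 are the best per m².
The ratio ordering already packs tightly: 2×sound installation + 2×map room + photography bay + 2×ceramics vitrine, 65 m², 1991.
That's the maximum — no swap from here does better than 1991.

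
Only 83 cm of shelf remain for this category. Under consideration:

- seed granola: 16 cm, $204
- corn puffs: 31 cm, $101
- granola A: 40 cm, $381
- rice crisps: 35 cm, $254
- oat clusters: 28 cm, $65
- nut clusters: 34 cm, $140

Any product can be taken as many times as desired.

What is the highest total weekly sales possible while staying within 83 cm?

1020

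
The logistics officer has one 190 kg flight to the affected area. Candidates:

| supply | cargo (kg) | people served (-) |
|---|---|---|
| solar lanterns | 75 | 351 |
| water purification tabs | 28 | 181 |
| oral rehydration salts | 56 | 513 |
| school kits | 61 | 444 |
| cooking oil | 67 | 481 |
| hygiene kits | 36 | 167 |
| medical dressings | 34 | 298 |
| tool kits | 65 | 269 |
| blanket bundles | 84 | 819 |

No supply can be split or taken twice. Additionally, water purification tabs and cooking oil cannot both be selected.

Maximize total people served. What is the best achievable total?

Oral rehydration salts + medical dressings + blanket bundles uses 174 of the 190 kg and totals 1630.

1630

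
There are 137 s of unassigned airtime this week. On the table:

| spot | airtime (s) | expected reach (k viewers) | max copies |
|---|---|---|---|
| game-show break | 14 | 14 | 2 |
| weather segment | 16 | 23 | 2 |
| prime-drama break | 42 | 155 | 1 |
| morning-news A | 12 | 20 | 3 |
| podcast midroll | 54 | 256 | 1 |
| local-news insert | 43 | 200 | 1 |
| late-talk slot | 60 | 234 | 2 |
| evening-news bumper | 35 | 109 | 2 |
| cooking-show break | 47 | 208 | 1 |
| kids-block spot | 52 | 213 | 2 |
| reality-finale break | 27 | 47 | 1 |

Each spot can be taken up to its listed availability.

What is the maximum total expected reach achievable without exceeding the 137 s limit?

573

A density-first pass picks podcast midroll + local-news insert + evening-news bumper — 565 at 132 s.
Replace local-news insert with cooking-show break: the trade gains 8 net, giving 573 at 136 s.
Nothing else within 137 s beats 573.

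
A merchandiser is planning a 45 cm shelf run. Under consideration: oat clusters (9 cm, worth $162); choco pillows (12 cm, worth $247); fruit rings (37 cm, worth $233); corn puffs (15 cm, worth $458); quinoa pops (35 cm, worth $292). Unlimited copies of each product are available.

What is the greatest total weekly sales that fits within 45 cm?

Ranking by ratio (weekly sales/cm): corn puffs 30.53, choco pillows 20.58, oat clusters 18.00, quinoa pops 8.34.
3×corn puffs uses 45 of the 45 cm and totals 1374.

1374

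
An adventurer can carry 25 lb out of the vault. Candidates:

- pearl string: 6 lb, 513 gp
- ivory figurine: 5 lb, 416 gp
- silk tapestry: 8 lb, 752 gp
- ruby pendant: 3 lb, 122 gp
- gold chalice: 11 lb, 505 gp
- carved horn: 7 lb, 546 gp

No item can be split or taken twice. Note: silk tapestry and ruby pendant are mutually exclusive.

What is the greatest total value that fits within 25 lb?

1811

Best packing: pearl string + silk tapestry + carved horn — 21 lb, 1811 total.
The closest alternative, pearl string + silk tapestry + gold chalice, reaches only 1770.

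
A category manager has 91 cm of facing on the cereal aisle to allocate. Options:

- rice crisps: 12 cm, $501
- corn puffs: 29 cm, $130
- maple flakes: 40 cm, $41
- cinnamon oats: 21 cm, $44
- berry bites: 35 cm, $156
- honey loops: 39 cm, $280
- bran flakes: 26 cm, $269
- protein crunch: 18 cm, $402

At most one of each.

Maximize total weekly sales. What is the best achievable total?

1328

Greedy by ratio would take rice crisps + corn puffs + bran flakes + protein crunch: 85 cm used, total 1302.
The 29 cm tied up in corn puffs is better spent on berry bites — total rises to 1328 (91 cm).
That's the maximum — no swap from here does better than 1328.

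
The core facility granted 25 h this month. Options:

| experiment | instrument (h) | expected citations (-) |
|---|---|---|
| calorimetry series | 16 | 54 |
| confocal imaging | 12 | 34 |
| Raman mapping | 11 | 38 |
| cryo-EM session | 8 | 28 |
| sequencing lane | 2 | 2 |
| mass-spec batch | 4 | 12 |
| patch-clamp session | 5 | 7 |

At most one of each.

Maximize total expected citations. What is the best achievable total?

Ranking by ratio (expected citations/h): cryo-EM session 3.50, Raman mapping 3.45, calorimetry series 3.38.
Greedy by ratio would take Raman mapping + cryo-EM session + sequencing lane + mass-spec batch: 25 h used, total 80.
Dropping Raman mapping and sequencing lane and mass-spec batch frees 17 h; slotting in calorimetry series (16 h) lifts the total to 82 at 24 h.

82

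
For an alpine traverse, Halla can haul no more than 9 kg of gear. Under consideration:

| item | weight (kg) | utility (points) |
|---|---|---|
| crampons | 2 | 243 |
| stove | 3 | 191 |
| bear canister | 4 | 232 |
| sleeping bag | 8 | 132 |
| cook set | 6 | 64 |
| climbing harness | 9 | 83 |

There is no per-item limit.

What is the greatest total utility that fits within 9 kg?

Taking 4×crampons: 8 kg used, 972 in utility.
The spare 1 kg is too small for any remaining item, and no exchange beats 972.

972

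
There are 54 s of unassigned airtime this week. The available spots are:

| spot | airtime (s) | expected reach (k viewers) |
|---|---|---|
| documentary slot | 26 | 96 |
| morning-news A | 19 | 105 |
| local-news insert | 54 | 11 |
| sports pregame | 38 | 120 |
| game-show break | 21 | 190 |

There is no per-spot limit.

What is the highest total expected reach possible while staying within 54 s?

By expected reach per s: game-show break 9.05, morning-news A 5.53, documentary slot 3.69, sports pregame 3.16 lead.
The ratio ordering already packs tightly: 2×game-show break, 42 s, 380.
That's the maximum — no swap from here does better than 380.

380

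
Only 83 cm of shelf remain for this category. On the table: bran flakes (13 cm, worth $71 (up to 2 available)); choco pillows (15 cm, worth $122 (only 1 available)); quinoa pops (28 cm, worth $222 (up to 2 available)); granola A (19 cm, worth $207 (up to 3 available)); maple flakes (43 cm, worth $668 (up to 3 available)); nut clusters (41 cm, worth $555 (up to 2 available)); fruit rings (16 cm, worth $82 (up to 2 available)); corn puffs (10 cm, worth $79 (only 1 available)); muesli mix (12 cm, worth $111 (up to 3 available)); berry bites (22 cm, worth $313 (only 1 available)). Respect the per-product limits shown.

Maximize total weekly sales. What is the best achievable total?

Taking the top-ratio products first gives maple flakes + muesli mix + berry bites for 1092 (77 cm).
The 77 cm tied up in maple flakes and muesli mix and berry bites is better spent on 2×nut clusters — total rises to 1110 (82 cm).
That's the maximum — no swap from here does better than 1110.

1110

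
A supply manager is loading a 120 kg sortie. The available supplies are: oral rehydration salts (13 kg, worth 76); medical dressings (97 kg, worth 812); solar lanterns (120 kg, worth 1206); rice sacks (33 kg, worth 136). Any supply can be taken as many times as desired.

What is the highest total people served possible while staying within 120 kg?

1206

Density check — solar lanterns 10.05, medical dressings 8.37, oral rehydration salts 5.85 are the best per kg.
Taking solar lanterns: 120 kg used, 1206 in people served.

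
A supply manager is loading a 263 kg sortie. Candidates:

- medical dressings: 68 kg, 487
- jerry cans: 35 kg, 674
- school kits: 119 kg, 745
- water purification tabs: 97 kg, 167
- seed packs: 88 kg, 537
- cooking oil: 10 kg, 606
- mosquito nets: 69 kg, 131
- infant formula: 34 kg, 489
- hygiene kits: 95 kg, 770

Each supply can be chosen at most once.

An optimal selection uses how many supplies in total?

The maximum people served within 263 kg is 3076.
One optimal bundle: jerry cans + seed packs + cooking oil + infant formula + hygiene kits (262 kg).
Every optimal selection uses 5 supplies.

5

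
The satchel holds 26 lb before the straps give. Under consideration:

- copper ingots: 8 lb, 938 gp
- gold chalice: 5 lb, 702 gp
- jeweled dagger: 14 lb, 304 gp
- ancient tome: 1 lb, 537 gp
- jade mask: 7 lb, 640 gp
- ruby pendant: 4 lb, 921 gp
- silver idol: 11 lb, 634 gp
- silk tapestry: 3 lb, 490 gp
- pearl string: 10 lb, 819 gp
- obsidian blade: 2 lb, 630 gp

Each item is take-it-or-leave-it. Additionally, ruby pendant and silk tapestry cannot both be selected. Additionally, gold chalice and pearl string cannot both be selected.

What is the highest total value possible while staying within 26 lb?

Best packing: copper ingots + gold chalice + ancient tome + jade mask + silk tapestry + obsidian blade — 26 lb, 3937 total.

3937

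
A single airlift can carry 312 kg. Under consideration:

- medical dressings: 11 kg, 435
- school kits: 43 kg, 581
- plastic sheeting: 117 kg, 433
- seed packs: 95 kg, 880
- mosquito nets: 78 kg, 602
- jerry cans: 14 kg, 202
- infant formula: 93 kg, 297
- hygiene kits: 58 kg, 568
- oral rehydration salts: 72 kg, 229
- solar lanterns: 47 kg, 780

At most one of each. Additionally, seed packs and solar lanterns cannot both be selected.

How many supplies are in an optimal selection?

6

The maximum people served within 312 kg is 3268.
For example medical dressings + school kits + seed packs + mosquito nets + jerry cans + hygiene kits achieves it, using 299 kg.
Every optimal selection uses 6 supplies.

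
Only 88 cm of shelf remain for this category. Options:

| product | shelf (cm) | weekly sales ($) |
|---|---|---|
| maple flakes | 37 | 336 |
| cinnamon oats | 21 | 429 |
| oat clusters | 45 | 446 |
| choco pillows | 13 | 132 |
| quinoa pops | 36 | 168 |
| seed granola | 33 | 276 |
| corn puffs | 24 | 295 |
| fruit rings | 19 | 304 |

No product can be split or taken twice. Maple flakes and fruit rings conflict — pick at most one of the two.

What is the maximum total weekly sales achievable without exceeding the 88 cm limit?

1179

By weekly sales per cm: cinnamon oats 20.43, fruit rings 16.00, corn puffs 12.29, choco pillows 10.15 lead.
The ratio heuristic lands on cinnamon oats + choco pillows + corn puffs + fruit rings (1160) but leaves 11 cm idle.
The 37 cm tied up in choco pillows and corn puffs is better spent on oat clusters — total rises to 1179 (85 cm).
That's the maximum — no feasible swap from here does better than 1179.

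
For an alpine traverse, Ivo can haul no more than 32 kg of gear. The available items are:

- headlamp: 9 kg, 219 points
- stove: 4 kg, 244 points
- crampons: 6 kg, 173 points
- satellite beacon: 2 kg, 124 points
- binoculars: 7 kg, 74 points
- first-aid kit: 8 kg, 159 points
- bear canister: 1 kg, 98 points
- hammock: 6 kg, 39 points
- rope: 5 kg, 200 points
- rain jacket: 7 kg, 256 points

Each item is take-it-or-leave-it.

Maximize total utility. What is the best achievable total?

Density check — bear canister 98.00, satellite beacon 62.00, stove 61.00 are the best per kg.
Greedy by ratio would take stove + crampons + satellite beacon + binoculars + bear canister + rope + rain jacket: 32 kg used, total 1169.
The 9 kg tied up in satellite beacon and binoculars is better spent on headlamp — total rises to 1190 (32 kg).
Runner-up stove + crampons + satellite beacon + binoculars + bear canister + rope + rain jacket tops out at 1169.

1190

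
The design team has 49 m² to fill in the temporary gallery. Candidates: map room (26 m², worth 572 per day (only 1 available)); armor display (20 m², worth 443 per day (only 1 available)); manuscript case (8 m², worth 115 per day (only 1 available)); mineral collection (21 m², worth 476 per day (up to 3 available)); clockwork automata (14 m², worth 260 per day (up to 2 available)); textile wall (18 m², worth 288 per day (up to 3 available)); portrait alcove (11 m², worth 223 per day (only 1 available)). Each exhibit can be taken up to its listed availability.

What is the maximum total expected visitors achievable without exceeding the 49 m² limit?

1048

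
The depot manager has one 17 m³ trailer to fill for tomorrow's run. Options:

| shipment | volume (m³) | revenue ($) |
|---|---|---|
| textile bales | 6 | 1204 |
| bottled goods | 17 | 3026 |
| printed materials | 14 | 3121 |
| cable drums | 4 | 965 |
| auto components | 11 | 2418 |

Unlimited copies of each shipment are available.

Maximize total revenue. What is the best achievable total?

3860

Ranking by ratio (revenue/m³): cable drums 241.25, printed materials 222.93, auto components 219.82, textile bales 200.67.
4×cable drums uses 16 of the 17 m³ and totals 3860.
Nothing else within 17 m³ beats 3860.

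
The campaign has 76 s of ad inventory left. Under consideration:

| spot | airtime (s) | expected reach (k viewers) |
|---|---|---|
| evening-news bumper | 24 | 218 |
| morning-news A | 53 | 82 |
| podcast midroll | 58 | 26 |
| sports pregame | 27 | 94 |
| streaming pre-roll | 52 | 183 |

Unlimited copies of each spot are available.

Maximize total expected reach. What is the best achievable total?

3×evening-news bumper uses 72 of the 76 s and totals 654.

654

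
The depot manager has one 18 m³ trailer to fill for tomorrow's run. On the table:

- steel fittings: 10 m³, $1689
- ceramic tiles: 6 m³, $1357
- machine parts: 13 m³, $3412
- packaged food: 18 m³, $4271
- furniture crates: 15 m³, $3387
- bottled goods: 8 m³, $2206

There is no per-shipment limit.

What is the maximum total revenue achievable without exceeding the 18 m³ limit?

4412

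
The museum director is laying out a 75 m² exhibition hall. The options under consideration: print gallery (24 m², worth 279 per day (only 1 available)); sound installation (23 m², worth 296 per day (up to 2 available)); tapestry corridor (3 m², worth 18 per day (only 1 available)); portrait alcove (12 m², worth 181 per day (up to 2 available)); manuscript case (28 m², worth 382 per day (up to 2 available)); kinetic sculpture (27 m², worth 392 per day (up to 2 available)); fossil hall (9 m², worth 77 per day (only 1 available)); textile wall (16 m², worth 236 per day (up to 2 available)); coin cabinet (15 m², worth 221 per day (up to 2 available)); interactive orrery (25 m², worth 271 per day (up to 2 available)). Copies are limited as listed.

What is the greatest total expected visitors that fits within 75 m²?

1095

Taking the top-ratio exhibits first gives tapestry corridor + 2×portrait alcove + 2×textile wall + coin cabinet for 1073 (74 m²).
The 15 m² tied up in tapestry corridor and portrait alcove is better spent on coin cabinet — total rises to 1095 (74 m²).
Every other selection either busts 75 m² or exceeds an availability limit or fails to beat 1095.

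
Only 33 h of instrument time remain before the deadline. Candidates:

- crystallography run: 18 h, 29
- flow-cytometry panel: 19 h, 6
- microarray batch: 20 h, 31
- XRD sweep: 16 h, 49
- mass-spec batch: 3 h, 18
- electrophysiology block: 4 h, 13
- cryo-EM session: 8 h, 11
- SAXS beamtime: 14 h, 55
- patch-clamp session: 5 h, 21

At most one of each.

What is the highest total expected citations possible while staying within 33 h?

Filling by ratio: mass-spec batch + electrophysiology block + SAXS beamtime + patch-clamp session for 107, with 7 h left unused.
Replace electrophysiology block and patch-clamp session with XRD sweep: the trade gains 15 net, giving 122 at 33 h.
An exhaustive check of the 512 subsets confirms 122.

122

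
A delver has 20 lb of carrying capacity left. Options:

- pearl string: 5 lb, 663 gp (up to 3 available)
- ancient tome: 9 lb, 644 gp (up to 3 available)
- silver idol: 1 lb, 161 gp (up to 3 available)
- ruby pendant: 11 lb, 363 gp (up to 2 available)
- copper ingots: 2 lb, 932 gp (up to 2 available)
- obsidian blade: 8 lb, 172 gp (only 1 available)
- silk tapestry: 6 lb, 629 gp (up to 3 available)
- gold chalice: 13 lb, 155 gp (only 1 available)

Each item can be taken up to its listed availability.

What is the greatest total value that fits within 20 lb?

A density-first pass picks 2×pearl string + 3×silver idol + 2×copper ingots — 3673 at 17 lb.
Dropping 2×silver idol frees 2 lb; slotting in pearl string (5 lb) lifts the total to 4014 at 20 lb.
That's the maximum — no swap from here does better than 4014.

4014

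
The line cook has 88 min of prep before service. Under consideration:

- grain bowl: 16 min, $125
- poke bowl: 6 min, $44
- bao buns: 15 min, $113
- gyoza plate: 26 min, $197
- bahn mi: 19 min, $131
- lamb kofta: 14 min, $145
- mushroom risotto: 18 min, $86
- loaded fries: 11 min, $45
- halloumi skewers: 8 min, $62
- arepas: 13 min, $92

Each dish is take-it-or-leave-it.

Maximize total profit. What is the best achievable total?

Ranking by ratio (profit/min): lamb kofta 10.36, grain bowl 7.81, halloumi skewers 7.75, gyoza plate 7.58.
Taking the top-ratio dishes first gives grain bowl + poke bowl + bao buns + gyoza plate + lamb kofta + halloumi skewers for 686 (85 min).
Dropping grain bowl frees 16 min; slotting in bahn mi (19 min) lifts the total to 692 at 88 min.

692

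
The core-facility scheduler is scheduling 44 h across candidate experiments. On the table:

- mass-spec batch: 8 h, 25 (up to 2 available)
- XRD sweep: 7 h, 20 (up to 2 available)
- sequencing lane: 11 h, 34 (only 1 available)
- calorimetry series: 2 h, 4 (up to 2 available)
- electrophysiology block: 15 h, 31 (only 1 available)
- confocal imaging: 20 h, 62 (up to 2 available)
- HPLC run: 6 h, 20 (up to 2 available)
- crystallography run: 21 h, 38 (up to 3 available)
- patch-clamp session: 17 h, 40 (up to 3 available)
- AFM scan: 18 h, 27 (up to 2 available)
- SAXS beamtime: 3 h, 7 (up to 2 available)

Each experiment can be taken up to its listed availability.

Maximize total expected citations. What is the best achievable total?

A density-first pass picks 2×mass-spec batch + sequencing lane + calorimetry series + 2×HPLC run + SAXS beamtime — 135 at 44 h.
Replace 2×mass-spec batch and calorimetry series and SAXS beamtime with confocal imaging: the trade gains 1 net, giving 136 at 43 h.

136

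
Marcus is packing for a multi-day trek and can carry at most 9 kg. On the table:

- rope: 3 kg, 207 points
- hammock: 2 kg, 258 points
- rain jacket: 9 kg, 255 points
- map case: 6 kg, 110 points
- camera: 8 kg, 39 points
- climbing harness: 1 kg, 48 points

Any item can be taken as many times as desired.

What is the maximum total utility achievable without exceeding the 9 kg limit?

The ratio ordering already packs tightly: 4×hammock + climbing harness, 9 kg, 1080.
Every other selection either busts 9 kg or fails to beat 1080.

1080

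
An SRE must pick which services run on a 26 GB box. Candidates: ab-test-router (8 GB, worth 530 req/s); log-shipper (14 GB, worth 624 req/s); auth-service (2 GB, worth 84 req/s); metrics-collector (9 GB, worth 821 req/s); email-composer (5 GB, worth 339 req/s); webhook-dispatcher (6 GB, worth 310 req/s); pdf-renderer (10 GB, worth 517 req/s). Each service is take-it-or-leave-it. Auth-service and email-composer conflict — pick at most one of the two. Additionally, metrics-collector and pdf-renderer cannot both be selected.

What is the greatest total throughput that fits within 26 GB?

Density check — metrics-collector 91.22, email-composer 67.80, ab-test-router 66.25, pdf-renderer 51.70 are the best per GB.
Best packing: ab-test-router + auth-service + metrics-collector + webhook-dispatcher — 25 GB, 1745 total.
No other feasible combination exceeds 1745.

1745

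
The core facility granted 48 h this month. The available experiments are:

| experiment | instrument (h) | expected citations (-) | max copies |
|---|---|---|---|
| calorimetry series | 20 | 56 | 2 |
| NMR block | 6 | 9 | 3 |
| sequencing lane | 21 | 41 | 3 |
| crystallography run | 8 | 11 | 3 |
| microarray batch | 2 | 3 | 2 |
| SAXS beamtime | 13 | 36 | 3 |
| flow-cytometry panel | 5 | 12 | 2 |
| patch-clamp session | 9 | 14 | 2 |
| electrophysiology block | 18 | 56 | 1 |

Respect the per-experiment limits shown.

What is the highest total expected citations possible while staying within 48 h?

Density check — electrophysiology block 3.11, calorimetry series 2.80, SAXS beamtime 2.77 are the best per h.
The ratio ordering already packs tightly: calorimetry series + 2×flow-cytometry panel + electrophysiology block, 48 h, 136.

136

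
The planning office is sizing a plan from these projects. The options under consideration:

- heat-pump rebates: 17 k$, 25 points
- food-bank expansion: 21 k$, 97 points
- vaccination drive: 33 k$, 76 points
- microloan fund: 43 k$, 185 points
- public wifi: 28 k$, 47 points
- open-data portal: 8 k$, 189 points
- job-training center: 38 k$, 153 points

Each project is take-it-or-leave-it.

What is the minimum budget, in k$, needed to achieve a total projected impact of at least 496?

89

Look for the lowest-budget combination reaching 496.
heat-pump rebates + food-bank expansion + microloan fund + open-data portal reaches 496 using 89 k$.
No combination under 89 k$ hits 496.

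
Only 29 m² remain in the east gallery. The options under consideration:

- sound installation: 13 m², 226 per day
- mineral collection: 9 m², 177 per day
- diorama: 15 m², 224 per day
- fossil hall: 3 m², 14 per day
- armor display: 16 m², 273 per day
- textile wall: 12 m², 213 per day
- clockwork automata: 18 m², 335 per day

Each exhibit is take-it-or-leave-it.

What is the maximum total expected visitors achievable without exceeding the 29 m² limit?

512

Ranking by ratio (expected visitors/m²): mineral collection 19.67, clockwork automata 18.61, textile wall 17.75.
Best packing: mineral collection + clockwork automata — 27 m², 512 total.
An exhaustive check of the 128 subsets confirms 512.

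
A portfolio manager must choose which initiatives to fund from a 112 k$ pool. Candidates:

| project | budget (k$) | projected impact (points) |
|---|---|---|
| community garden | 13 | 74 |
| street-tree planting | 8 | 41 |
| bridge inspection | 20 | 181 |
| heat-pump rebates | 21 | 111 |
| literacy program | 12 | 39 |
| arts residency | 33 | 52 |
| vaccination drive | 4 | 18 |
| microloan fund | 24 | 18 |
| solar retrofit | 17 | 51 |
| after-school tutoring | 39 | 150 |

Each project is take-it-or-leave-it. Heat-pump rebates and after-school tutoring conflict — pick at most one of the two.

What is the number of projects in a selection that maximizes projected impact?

The maximum projected impact within 112 k$ is 536.
community garden + street-tree planting + bridge inspection + literacy program + solar retrofit + after-school tutoring hits 536 at 109 k$.
Every optimal selection uses 6 projects.

6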